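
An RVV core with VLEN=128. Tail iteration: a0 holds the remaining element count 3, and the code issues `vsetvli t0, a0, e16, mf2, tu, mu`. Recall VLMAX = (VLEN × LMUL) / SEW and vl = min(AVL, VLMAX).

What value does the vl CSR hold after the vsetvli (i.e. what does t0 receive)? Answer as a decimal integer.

vl = 3

VLMAX = (128 × 1/2) / 16 = 4 lanes
vl ← min(3, 4) = 3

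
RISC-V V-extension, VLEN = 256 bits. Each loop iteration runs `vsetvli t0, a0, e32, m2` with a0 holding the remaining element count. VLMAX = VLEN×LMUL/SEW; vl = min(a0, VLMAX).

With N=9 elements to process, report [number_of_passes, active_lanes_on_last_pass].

lanes per group: 256·2/32 = 16
9 elements at 16/iter → 1 passes, remainder 9 on the last

[iterations, last_vl] = [1, 9]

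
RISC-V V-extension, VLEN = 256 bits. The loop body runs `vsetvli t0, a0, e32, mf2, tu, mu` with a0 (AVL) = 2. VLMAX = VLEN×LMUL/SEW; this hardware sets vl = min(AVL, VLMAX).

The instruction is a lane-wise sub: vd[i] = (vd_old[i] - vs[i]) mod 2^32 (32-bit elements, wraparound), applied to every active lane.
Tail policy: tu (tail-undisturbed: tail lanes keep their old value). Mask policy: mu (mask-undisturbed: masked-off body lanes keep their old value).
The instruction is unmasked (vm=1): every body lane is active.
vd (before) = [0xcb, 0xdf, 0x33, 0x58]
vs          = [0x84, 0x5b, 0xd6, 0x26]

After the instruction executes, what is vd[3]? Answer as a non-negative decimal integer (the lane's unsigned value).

VLMAX = (256 × 1/2) / 32 = 4 lanes
vl = min(AVL, VLMAX) = min(2, 4) = 2
[0] sub(0xcb,0x84) = 0x47
[1] sub(0xdf,0x5b) = 0x84
[2] tail/keep = 0x33
[3] tail/keep = 0x58

vd[3] = 88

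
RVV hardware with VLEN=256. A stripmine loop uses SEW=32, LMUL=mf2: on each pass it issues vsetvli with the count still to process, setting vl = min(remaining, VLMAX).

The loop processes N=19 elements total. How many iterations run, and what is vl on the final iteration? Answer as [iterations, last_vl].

[iterations, last_vl] = [5, 3]

VLMAX = (256 × 1/2) / 32 = 4 lanes
iterations = ceil(19/4) = 5; final-pass vl = 3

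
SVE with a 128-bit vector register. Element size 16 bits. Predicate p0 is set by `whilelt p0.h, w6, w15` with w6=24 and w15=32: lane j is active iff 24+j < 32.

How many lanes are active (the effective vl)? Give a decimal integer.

128-bit reg / 16-bit elem → 8 lanes
whilelt: lane j active iff 24+j < 32 → j < 8 → 8 active

vl = 8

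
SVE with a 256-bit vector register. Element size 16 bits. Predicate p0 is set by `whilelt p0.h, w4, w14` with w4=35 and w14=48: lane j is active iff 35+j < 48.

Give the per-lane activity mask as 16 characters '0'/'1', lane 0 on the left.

predicate = 1111111111111000

256-bit reg / 16-bit elem → 16 lanes
active while 35+j < 48, i.e. j ∈ [0,13) capped at 16 ⇒ 13
bits (lane 0 leftmost): 1111111111111000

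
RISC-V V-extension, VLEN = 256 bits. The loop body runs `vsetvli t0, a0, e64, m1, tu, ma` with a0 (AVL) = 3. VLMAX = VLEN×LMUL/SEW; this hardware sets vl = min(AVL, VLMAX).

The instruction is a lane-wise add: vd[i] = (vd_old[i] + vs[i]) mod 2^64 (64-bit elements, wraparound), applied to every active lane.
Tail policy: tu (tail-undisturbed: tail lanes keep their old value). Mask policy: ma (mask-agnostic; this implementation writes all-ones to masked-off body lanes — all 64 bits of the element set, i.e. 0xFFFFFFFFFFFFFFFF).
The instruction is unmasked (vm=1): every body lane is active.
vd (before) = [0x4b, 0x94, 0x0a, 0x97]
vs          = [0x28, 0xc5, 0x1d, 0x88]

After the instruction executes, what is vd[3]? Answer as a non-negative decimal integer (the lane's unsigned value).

VLMAX = VLEN×LMUL/SEW = 256×1/64 = 4
vl = min(AVL, VLMAX) = min(3, 4) = 3
vd[0] add(0x4b,0x28) -> 0x73
vd[1] add(0x94,0xc5) -> 0x159
vd[2] add(0x0a,0x1d) -> 0x27
vd[3] tail/keep -> 0x97

vd[3] = 151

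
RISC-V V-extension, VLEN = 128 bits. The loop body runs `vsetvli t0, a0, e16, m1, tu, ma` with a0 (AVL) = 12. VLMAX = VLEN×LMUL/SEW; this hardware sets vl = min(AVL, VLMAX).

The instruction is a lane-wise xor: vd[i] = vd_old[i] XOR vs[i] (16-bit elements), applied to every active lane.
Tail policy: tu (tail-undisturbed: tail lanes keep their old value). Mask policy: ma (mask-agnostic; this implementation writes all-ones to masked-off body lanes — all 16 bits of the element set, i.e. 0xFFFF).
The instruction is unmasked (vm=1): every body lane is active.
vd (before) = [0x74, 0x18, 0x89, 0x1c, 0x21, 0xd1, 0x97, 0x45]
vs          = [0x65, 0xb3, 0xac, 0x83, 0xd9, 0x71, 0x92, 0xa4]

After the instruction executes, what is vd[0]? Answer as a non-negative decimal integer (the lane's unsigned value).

lanes per group: 128·1/16 = 8
AVL=12 > VLMAX=8, so vl = 8
  i=0: xor(0x74,0x65) → 17
  i=1: xor(0x18,0xb3) → 171
  i=2: xor(0x89,0xac) → 37
  i=3: xor(0x1c,0x83) → 159
  i=4: xor(0x21,0xd9) → 248
  i=5: xor(0xd1,0x71) → 160
  i=6: xor(0x97,0x92) → 5
  i=7: xor(0x45,0xa4) → 225

vd[0] = 17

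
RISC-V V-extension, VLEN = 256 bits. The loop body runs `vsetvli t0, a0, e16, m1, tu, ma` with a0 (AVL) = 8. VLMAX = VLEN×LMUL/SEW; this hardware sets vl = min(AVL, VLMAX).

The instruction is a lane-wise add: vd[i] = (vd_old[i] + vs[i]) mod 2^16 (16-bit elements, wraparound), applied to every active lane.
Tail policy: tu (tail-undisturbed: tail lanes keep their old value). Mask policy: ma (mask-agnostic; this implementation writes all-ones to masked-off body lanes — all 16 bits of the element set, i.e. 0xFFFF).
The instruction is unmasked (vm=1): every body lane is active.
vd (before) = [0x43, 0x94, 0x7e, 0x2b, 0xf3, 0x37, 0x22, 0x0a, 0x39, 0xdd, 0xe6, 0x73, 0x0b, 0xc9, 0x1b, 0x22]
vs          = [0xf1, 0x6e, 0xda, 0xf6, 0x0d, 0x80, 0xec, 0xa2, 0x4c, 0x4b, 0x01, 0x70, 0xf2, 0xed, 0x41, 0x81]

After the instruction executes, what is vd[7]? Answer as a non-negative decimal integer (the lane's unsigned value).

vd[7] = 172

lanes per group: 256·1/16 = 16
vl = min(AVL, VLMAX) = min(8, 16) = 8
[0] add(0x43,0xf1) = 0x134
[1] add(0x94,0x6e) = 0x102
[2] add(0x7e,0xda) = 0x158
[3] add(0x2b,0xf6) = 0x121
[4] add(0xf3,0x0d) = 0x100
[5] add(0x37,0x80) = 0xb7
[6] add(0x22,0xec) = 0x10e
[7] add(0x0a,0xa2) = 0xac
[8] tail/keep = 0x39
[9] tail/keep = 0xdd
[10] tail/keep = 0xe6
[11] tail/keep = 0x73
[12] tail/keep = 0x0b
[13] tail/keep = 0xc9
[14] tail/keep = 0x1b
[15] tail/keep = 0x22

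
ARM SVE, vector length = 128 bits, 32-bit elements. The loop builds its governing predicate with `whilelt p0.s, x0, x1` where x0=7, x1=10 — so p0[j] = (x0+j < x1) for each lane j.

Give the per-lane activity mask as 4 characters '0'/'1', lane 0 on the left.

predicate = 1110

128-bit reg / 32-bit elem → 4 lanes
p0[j] = (7+j < 10); true for j=0..2 → 3 lanes set
bits (lane 0 leftmost): 1110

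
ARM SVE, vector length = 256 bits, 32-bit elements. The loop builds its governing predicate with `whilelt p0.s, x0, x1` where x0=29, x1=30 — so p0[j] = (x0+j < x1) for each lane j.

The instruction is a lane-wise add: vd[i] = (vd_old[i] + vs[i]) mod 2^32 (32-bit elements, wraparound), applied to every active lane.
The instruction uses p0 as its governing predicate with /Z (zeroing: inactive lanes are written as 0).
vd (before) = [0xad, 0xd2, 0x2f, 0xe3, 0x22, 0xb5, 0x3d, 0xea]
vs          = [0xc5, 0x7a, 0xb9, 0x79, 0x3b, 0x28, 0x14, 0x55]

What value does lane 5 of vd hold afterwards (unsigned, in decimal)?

lane count: 256 div 32 = 8
whilelt: lane j active iff 29+j < 30 → j < 1 → 1 active
vd[0] add(0xad,0xc5) -> 0x172
vd[1] tail/zero -> 0x00
vd[2] tail/zero -> 0x00
vd[3] tail/zero -> 0x00
vd[4] tail/zero -> 0x00
vd[5] tail/zero -> 0x00
vd[6] tail/zero -> 0x00
vd[7] tail/zero -> 0x00

vd[5] = 0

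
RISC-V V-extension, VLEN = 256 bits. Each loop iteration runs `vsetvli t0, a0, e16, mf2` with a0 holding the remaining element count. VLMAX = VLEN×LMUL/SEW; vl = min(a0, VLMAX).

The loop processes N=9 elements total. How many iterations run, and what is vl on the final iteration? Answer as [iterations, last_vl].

[iterations, last_vl] = [2, 1]

VLMAX = (256 × 1/2) / 16 = 8 lanes
N=9: ⌈9/8⌉ = 2 iters; last vl = 9 − 1×8 = 1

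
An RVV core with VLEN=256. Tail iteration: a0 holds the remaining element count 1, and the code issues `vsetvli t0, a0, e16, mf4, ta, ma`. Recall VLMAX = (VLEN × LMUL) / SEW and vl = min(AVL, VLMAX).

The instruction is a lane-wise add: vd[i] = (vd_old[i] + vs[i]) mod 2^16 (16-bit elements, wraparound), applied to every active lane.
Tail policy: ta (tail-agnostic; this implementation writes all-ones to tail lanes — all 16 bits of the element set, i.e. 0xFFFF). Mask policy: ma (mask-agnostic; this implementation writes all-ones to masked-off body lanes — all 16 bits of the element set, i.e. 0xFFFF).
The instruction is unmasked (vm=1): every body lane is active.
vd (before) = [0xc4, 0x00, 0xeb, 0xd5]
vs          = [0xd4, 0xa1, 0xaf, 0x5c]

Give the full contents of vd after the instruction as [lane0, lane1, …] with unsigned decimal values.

lanes per group: 256·1/4/16 = 4
vl = min(AVL, VLMAX) = min(1, 4) = 1
vd[0] add(0xc4,0xd4) -> 0x198
vd[1] tail/ones -> 0xffff
vd[2] tail/ones -> 0xffff
vd[3] tail/ones -> 0xffff

vd = [408, 65535, 65535, 65535]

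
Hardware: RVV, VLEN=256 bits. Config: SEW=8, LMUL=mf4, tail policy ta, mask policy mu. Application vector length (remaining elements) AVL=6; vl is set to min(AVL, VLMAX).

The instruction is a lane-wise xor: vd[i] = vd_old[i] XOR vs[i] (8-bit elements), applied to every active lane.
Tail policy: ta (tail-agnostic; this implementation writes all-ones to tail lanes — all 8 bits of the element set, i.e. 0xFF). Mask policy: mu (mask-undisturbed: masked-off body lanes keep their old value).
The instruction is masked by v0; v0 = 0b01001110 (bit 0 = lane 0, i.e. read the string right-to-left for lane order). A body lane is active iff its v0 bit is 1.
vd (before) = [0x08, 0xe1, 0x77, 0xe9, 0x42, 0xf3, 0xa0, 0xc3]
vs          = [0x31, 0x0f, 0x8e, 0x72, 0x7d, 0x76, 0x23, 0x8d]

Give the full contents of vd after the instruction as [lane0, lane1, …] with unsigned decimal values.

lanes per group: 256·1/4/8 = 8
AVL=6 ≤ VLMAX=8, so vl = 6
lane  0: mask-off/keep ⇒ 0x08
lane  1: xor(0xe1,0x0f) ⇒ 0xee
lane  2: xor(0x77,0x8e) ⇒ 0xf9
lane  3: xor(0xe9,0x72) ⇒ 0x9b
lane  4: mask-off/keep ⇒ 0x42
lane  5: mask-off/keep ⇒ 0xf3
lane  6: tail/ones ⇒ 0xff
lane  7: tail/ones ⇒ 0xff

vd = [8, 238, 249, 155, 66, 243, 255, 255]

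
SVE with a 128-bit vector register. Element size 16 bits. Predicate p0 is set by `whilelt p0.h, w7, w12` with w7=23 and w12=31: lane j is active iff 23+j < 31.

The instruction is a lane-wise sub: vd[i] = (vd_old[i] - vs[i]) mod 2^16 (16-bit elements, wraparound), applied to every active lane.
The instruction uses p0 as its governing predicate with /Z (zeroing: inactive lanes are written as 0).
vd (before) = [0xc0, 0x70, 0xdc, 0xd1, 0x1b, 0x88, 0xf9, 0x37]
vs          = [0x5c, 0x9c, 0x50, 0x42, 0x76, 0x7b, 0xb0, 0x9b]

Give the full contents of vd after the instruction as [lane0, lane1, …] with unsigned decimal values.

vd = [100, 65492, 140, 143, 65445, 13, 73, 65436]

lane count: 128 div 16 = 8
p0[j] = (23+j < 31); true for j=0..7 → 8 lanes set
  i=0: sub(0xc0,0x5c) → 100
  i=1: sub(0x70,0x9c) → 65492
  i=2: sub(0xdc,0x50) → 140
  i=3: sub(0xd1,0x42) → 143
  i=4: sub(0x1b,0x76) → 65445
  i=5: sub(0x88,0x7b) → 13
  i=6: sub(0xf9,0xb0) → 73
  i=7: sub(0x37,0x9b) → 65436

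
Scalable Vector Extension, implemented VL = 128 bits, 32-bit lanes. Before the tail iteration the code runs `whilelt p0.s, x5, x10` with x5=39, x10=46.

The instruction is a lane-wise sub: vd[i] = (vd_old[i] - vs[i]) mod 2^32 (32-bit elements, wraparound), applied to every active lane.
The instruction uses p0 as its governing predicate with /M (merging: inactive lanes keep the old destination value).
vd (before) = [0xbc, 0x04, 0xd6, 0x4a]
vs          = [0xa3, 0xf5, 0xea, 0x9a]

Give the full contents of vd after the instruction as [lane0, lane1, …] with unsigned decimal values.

vd = [25, 4294967055, 4294967276, 4294967216]

lane count: 128 div 32 = 4
whilelt: lane j active iff 39+j < 46 → j < 7 → 4 active
vd[0] sub(0xbc,0xa3) -> 0x19
vd[1] sub(0x04,0xf5) -> 0xffffff0f
vd[2] sub(0xd6,0xea) -> 0xffffffec
vd[3] sub(0x4a,0x9a) -> 0xffffffb0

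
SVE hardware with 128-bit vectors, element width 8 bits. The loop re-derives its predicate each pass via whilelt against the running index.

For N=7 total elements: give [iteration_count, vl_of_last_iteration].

128-bit reg / 8-bit elem → 16 lanes
N=7: ⌈7/16⌉ = 1 iters; last vl = 7 − 0×16 = 7

[iterations, last_vl] = [1, 7]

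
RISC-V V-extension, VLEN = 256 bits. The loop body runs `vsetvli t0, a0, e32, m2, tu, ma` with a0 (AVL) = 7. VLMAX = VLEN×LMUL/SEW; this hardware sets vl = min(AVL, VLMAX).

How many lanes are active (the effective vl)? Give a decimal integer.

vl = 7

VLMAX = VLEN×LMUL/SEW = 256×2/32 = 16
vl = min(AVL, VLMAX) = min(7, 16) = 7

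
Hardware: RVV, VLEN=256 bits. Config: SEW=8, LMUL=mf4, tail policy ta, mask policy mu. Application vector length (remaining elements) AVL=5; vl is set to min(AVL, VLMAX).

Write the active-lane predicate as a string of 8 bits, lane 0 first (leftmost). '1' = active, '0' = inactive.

predicate = 11111000

VLMAX = (256 × 1/4) / 8 = 8 lanes
vl = min(AVL, VLMAX) = min(5, 8) = 5
bits (lane 0 leftmost): 11111000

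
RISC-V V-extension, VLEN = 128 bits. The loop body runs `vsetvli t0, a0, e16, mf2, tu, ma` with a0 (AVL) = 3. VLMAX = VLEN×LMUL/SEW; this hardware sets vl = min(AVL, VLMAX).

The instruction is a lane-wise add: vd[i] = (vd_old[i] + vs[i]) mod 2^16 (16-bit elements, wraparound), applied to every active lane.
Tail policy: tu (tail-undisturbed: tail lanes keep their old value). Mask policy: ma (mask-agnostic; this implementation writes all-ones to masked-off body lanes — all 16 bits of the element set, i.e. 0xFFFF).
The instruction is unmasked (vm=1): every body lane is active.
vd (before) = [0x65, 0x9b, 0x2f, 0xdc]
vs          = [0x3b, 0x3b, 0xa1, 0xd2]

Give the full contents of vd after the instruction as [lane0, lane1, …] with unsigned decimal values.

VLMAX = VLEN×LMUL/SEW = 128×1/2/16 = 4
AVL=3 ≤ VLMAX=4, so vl = 3
vd[0] add(0x65,0x3b) -> 0xa0
vd[1] add(0x9b,0x3b) -> 0xd6
vd[2] add(0x2f,0xa1) -> 0xd0
vd[3] tail/keep -> 0xdc

vd = [160, 214, 208, 220]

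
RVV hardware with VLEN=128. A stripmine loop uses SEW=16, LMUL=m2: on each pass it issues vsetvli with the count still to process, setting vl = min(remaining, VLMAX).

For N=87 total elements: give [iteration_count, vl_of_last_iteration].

VLMAX = VLEN×LMUL/SEW = 128×2/16 = 16
N=87: ⌈87/16⌉ = 6 iters; last vl = 87 − 5×16 = 7

[iterations, last_vl] = [6, 7]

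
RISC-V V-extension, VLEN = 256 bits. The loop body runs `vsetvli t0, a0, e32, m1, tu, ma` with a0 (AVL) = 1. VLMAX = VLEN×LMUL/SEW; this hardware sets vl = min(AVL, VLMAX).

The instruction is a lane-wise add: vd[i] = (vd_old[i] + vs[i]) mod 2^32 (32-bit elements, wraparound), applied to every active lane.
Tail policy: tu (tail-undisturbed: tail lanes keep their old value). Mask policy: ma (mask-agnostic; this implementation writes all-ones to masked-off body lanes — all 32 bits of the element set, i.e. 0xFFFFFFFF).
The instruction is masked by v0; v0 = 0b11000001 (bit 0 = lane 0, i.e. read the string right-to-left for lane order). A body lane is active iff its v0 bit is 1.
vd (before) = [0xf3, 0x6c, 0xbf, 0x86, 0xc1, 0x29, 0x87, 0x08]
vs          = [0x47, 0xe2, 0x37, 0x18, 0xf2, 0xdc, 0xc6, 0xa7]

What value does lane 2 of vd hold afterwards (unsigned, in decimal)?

vd[2] = 191

VLMAX = (256 × 1) / 32 = 8 lanes
AVL=1 ≤ VLMAX=8, so vl = 1
lane  0: add(0xf3,0x47) ⇒ 0x13a
lane  1: tail/keep ⇒ 0x6c
lane  2: tail/keep ⇒ 0xbf
lane  3: tail/keep ⇒ 0x86
lane  4: tail/keep ⇒ 0xc1
lane  5: tail/keep ⇒ 0x29
lane  6: tail/keep ⇒ 0x87
lane  7: tail/keep ⇒ 0x08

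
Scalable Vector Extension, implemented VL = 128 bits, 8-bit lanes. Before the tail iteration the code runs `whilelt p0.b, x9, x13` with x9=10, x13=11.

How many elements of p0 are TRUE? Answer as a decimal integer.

vl = 1

register lanes = 128/8 = 16
active while 10+j < 11, i.e. j ∈ [0,1) capped at 16 ⇒ 1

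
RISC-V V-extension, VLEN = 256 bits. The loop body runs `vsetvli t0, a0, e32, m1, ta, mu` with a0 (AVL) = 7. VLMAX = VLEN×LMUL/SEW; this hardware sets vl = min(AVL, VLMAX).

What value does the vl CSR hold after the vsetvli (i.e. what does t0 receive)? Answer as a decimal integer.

vl = 7

VLMAX = (256 × 1) / 32 = 8 lanes
vl ← min(7, 8) = 7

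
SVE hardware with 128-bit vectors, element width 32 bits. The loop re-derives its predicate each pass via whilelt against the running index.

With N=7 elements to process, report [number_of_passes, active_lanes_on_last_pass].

[iterations, last_vl] = [2, 3]

register lanes = 128/32 = 4
N=7: ⌈7/4⌉ = 2 iters; last vl = 7 − 1×4 = 3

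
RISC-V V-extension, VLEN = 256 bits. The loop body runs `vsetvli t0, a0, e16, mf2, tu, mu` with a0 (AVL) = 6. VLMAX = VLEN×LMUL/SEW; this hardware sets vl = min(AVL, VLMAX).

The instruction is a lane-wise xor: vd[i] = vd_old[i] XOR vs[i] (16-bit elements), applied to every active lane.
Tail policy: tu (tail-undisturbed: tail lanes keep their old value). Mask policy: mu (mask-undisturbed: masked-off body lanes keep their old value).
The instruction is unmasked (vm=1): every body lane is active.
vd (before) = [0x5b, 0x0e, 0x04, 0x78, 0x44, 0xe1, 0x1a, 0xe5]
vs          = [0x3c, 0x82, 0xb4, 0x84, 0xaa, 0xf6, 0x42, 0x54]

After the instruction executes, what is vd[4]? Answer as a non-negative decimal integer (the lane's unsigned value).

vd[4] = 238

lanes per group: 256·1/2/16 = 8
vl = min(AVL, VLMAX) = min(6, 8) = 6
[0] xor(0x5b,0x3c) = 0x67
[1] xor(0x0e,0x82) = 0x8c
[2] xor(0x04,0xb4) = 0xb0
[3] xor(0x78,0x84) = 0xfc
[4] xor(0x44,0xaa) = 0xee
[5] xor(0xe1,0xf6) = 0x17
[6] tail/keep = 0x1a
[7] tail/keep = 0xe5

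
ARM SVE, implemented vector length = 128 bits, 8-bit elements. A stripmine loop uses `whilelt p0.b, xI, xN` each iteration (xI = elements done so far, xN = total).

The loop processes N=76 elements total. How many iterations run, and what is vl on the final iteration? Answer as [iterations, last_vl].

[iterations, last_vl] = [5, 12]

lane count: 128 div 8 = 16
iterations = ceil(76/16) = 5; final-pass vl = 12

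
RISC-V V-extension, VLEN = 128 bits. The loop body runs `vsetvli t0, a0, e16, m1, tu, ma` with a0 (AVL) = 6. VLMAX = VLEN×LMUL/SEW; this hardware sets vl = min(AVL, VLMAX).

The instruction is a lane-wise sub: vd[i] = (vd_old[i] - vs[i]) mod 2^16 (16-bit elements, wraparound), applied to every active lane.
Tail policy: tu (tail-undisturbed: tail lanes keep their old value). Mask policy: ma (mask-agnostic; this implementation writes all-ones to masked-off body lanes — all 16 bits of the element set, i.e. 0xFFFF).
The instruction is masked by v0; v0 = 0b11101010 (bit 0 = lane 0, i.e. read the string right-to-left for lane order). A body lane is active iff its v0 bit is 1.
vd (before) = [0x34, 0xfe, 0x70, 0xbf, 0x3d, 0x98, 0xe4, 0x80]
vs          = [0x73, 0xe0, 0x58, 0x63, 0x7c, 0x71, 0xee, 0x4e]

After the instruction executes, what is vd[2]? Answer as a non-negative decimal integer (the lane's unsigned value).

lanes per group: 128·1/16 = 8
AVL=6 ≤ VLMAX=8, so vl = 6
[0] mask-off/ones = 0xffff
[1] sub(0xfe,0xe0) = 0x1e
[2] mask-off/ones = 0xffff
[3] sub(0xbf,0x63) = 0x5c
[4] mask-off/ones = 0xffff
[5] sub(0x98,0x71) = 0x27
[6] tail/keep = 0xe4
[7] tail/keep = 0x80

vd[2] = 65535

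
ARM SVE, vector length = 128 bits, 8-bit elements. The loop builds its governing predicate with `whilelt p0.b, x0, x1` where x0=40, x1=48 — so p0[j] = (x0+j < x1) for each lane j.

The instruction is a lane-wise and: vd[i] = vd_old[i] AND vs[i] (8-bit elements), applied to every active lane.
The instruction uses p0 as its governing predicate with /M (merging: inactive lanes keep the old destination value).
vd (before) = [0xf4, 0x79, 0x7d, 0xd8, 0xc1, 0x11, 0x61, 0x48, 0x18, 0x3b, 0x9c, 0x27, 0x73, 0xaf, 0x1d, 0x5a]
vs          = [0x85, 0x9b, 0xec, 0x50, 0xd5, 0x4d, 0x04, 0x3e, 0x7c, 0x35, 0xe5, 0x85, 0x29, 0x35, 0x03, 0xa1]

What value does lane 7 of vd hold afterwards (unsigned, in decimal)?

vd[7] = 8

128-bit reg / 8-bit elem → 16 lanes
p0[j] = (40+j < 48); true for j=0..7 → 8 lanes set
[0] and(0xf4,0x85) = 0x84
[1] and(0x79,0x9b) = 0x19
[2] and(0x7d,0xec) = 0x6c
[3] and(0xd8,0x50) = 0x50
[4] and(0xc1,0xd5) = 0xc1
[5] and(0x11,0x4d) = 0x01
[6] and(0x61,0x04) = 0x00
[7] and(0x48,0x3e) = 0x08
[8] tail/keep = 0x18
[9] tail/keep = 0x3b
[10] tail/keep = 0x9c
[11] tail/keep = 0x27
[12] tail/keep = 0x73
[13] tail/keep = 0xaf
[14] tail/keep = 0x1d
[15] tail/keep = 0x5a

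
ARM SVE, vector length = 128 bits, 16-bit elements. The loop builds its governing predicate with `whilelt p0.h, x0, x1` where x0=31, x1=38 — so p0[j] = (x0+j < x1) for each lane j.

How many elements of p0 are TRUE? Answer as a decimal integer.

register lanes = 128/16 = 8
whilelt: lane j active iff 31+j < 38 → j < 7 → 7 active

vl = 7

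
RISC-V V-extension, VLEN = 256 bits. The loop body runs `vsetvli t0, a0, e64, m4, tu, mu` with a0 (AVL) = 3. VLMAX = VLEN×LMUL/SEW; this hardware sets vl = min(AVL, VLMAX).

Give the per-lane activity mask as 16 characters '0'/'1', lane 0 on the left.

predicate = 1110000000000000

VLMAX = VLEN×LMUL/SEW = 256×4/64 = 16
AVL=3 ≤ VLMAX=16, so vl = 3
bits (lane 0 leftmost): 1110000000000000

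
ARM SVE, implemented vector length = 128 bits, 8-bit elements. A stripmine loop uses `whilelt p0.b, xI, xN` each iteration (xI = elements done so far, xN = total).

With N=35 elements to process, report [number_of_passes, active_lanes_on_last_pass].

[iterations, last_vl] = [3, 3]

lane count: 128 div 8 = 16
35 elements at 16/iter → 3 passes, remainder 3 on the last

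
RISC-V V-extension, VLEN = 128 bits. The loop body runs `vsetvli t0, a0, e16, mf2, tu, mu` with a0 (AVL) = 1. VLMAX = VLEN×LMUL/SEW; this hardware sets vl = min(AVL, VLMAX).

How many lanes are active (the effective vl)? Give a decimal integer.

lanes per group: 128·1/2/16 = 4
AVL=1 ≤ VLMAX=4, so vl = 1

vl = 1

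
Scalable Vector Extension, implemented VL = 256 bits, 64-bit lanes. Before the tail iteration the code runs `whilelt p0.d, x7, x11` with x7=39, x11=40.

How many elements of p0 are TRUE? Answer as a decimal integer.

register lanes = 256/64 = 4
whilelt: lane j active iff 39+j < 40 → j < 1 → 1 active

vl = 1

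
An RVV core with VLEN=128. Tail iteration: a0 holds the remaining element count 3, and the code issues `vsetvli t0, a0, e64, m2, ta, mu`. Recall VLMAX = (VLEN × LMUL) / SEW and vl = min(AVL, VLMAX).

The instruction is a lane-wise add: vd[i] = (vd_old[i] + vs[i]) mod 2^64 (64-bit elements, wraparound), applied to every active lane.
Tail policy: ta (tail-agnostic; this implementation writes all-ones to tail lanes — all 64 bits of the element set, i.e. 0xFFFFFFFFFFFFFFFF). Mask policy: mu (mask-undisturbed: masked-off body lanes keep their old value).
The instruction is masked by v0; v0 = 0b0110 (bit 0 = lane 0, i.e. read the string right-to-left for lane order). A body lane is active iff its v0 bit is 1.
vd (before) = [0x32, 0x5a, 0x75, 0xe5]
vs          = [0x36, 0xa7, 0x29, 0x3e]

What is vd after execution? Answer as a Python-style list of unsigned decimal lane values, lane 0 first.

vd = [50, 257, 158, 18446744073709551615]

lanes per group: 128·2/64 = 4
vl = min(AVL, VLMAX) = min(3, 4) = 3
lane  0: mask-off/keep ⇒ 0x32
lane  1: add(0x5a,0xa7) ⇒ 0x101
lane  2: add(0x75,0x29) ⇒ 0x9e
lane  3: tail/ones ⇒ 0xffffffffffffffff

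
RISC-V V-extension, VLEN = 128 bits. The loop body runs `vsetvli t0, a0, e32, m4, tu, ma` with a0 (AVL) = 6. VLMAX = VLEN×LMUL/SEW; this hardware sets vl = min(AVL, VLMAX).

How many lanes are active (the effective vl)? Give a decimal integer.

vl = 6

lanes per group: 128·4/32 = 16
vl = min(AVL, VLMAX) = min(6, 16) = 6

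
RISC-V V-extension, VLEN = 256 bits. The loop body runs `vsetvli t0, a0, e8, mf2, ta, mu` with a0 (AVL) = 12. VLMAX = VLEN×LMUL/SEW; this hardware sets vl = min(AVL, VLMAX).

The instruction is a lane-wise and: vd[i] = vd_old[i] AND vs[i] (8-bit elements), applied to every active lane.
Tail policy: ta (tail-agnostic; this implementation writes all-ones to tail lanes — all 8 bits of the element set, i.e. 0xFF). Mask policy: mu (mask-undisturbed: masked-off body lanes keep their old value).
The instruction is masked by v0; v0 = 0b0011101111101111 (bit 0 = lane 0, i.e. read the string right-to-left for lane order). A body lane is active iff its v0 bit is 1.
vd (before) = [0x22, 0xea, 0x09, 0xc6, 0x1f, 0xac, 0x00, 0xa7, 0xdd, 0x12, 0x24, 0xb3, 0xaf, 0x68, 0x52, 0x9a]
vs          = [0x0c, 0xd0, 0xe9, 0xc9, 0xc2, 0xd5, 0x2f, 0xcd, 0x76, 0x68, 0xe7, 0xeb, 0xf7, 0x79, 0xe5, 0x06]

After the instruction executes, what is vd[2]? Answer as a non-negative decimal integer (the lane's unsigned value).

lanes per group: 256·1/2/8 = 16
AVL=12 ≤ VLMAX=16, so vl = 12
lane  0: and(0x22,0x0c) ⇒ 0x00
lane  1: and(0xea,0xd0) ⇒ 0xc0
lane  2: and(0x09,0xe9) ⇒ 0x09
lane  3: and(0xc6,0xc9) ⇒ 0xc0
lane  4: mask-off/keep ⇒ 0x1f
lane  5: and(0xac,0xd5) ⇒ 0x84
lane  6: and(0x00,0x2f) ⇒ 0x00
lane  7: and(0xa7,0xcd) ⇒ 0x85
lane  8: and(0xdd,0x76) ⇒ 0x54
lane  9: and(0x12,0x68) ⇒ 0x00
lane 10: mask-off/keep ⇒ 0x24
lane 11: and(0xb3,0xeb) ⇒ 0xa3
lane 12: tail/ones ⇒ 0xff
lane 13: tail/ones ⇒ 0xff
lane 14: tail/ones ⇒ 0xff
lane 15: tail/ones ⇒ 0xff

vd[2] = 9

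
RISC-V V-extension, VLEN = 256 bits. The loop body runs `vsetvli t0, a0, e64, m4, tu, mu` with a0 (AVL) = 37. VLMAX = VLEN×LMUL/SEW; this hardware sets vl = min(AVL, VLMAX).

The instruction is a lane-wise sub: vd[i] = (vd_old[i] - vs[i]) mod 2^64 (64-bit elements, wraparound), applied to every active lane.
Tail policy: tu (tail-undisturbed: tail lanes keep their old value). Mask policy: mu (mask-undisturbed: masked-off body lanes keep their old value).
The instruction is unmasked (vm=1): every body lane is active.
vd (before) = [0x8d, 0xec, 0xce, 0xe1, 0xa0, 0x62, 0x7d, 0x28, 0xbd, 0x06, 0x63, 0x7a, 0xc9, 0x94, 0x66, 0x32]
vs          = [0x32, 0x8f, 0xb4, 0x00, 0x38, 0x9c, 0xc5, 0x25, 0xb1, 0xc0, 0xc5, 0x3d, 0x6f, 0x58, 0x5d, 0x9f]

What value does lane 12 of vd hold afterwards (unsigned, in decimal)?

vd[12] = 90

VLMAX = (256 × 4) / 64 = 16 lanes
AVL=37 > VLMAX=16, so vl = 16
[0] sub(0x8d,0x32) = 0x5b
[1] sub(0xec,0x8f) = 0x5d
[2] sub(0xce,0xb4) = 0x1a
[3] sub(0xe1,0x00) = 0xe1
[4] sub(0xa0,0x38) = 0x68
[5] sub(0x62,0x9c) = 0xffffffffffffffc6
[6] sub(0x7d,0xc5) = 0xffffffffffffffb8
[7] sub(0x28,0x25) = 0x03
[8] sub(0xbd,0xb1) = 0x0c
[9] sub(0x06,0xc0) = 0xffffffffffffff46
[10] sub(0x63,0xc5) = 0xffffffffffffff9e
[11] sub(0x7a,0x3d) = 0x3d
[12] sub(0xc9,0x6f) = 0x5a
[13] sub(0x94,0x58) = 0x3c
[14] sub(0x66,0x5d) = 0x09
[15] sub(0x32,0x9f) = 0xffffffffffffff93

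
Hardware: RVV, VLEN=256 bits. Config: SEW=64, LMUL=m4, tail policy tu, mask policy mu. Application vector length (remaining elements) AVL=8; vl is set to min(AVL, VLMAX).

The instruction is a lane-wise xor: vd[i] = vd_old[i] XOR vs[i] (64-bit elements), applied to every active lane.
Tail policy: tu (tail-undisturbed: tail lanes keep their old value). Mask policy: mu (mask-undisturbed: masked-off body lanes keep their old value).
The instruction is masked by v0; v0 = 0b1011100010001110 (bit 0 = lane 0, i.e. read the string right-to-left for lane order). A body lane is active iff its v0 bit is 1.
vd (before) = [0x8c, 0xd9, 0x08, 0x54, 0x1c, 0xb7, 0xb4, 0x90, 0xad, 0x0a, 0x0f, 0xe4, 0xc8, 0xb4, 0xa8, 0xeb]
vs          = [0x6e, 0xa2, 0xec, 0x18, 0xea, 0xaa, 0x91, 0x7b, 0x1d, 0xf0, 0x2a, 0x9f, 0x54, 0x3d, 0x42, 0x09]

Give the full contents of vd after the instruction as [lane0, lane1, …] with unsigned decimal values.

vd = [140, 123, 228, 76, 28, 183, 180, 235, 173, 10, 15, 228, 200, 180, 168, 235]

lanes per group: 256·4/64 = 16
vl ← min(8, 16) = 8
[0] mask-off/keep = 0x8c
[1] xor(0xd9,0xa2) = 0x7b
[2] xor(0x08,0xec) = 0xe4
[3] xor(0x54,0x18) = 0x4c
[4] mask-off/keep = 0x1c
[5] mask-off/keep = 0xb7
[6] mask-off/keep = 0xb4
[7] xor(0x90,0x7b) = 0xeb
[8] tail/keep = 0xad
[9] tail/keep = 0x0a
[10] tail/keep = 0x0f
[11] tail/keep = 0xe4
[12] tail/keep = 0xc8
[13] tail/keep = 0xb4
[14] tail/keep = 0xa8
[15] tail/keep = 0xeb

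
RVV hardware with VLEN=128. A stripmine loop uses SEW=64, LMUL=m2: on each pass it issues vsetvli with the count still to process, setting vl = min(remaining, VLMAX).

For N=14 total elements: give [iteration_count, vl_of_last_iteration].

[iterations, last_vl] = [4, 2]

lanes per group: 128·2/64 = 4
14 elements at 4/iter → 4 passes, remainder 2 on the last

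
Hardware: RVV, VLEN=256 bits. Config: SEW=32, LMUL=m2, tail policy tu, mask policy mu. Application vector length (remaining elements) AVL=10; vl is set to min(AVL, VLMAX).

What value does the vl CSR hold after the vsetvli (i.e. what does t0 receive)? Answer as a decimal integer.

vl = 10

VLMAX = (256 × 2) / 32 = 16 lanes
vl ← min(10, 16) = 10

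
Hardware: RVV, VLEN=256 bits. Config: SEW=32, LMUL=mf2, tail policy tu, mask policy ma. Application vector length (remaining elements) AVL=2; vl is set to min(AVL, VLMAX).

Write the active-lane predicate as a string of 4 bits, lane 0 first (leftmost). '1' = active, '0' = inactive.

predicate = 1100

VLMAX = (256 × 1/2) / 32 = 4 lanes
vl ← min(2, 4) = 2
bits (lane 0 leftmost): 1100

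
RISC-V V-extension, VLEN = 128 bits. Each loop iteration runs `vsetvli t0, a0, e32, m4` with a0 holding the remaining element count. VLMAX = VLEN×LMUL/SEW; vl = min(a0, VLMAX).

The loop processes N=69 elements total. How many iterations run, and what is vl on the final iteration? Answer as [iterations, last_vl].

lanes per group: 128·4/32 = 16
N=69: ⌈69/16⌉ = 5 iters; last vl = 69 − 4×16 = 5

[iterations, last_vl] = [5, 5]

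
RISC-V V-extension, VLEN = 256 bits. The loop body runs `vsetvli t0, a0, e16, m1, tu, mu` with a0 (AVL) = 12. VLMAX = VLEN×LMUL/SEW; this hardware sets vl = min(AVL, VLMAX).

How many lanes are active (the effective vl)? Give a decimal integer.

vl = 12

lanes per group: 256·1/16 = 16
AVL=12 ≤ VLMAX=16, so vl = 12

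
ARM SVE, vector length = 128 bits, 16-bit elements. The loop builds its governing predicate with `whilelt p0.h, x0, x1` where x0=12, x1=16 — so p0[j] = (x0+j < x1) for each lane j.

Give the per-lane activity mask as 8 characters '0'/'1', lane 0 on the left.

predicate = 11110000

lane count: 128 div 16 = 8
p0[j] = (12+j < 16); true for j=0..3 → 4 lanes set
bits (lane 0 leftmost): 11110000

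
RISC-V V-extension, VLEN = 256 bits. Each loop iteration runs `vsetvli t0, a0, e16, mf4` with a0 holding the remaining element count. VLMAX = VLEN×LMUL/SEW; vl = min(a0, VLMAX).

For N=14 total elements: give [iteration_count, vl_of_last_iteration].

[iterations, last_vl] = [4, 2]

lanes per group: 256·1/4/16 = 4
iterations = ceil(14/4) = 4; final-pass vl = 2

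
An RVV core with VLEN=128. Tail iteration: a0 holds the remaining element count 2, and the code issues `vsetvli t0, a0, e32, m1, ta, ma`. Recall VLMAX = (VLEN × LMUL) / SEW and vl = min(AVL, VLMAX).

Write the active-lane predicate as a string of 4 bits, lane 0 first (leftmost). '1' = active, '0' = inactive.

predicate = 1100

VLMAX = (128 × 1) / 32 = 4 lanes
AVL=2 ≤ VLMAX=4, so vl = 2
bits (lane 0 leftmost): 1100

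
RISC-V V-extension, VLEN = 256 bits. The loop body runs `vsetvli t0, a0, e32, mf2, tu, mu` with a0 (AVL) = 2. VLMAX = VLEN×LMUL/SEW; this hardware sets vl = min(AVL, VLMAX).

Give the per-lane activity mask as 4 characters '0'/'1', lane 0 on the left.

VLMAX = (256 × 1/2) / 32 = 4 lanes
vl ← min(2, 4) = 2
bits (lane 0 leftmost): 1100

predicate = 1100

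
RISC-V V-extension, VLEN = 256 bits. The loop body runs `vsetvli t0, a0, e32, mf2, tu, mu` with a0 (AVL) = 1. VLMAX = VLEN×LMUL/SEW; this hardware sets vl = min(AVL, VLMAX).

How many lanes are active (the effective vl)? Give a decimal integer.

VLMAX = VLEN×LMUL/SEW = 256×1/2/32 = 4
vl = min(AVL, VLMAX) = min(1, 4) = 1

vl = 1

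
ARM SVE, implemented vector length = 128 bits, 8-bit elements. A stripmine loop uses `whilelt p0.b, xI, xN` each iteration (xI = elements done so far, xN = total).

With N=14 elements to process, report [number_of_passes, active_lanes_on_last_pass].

[iterations, last_vl] = [1, 14]

register lanes = 128/8 = 16
14 elements at 16/iter → 1 passes, remainder 14 on the last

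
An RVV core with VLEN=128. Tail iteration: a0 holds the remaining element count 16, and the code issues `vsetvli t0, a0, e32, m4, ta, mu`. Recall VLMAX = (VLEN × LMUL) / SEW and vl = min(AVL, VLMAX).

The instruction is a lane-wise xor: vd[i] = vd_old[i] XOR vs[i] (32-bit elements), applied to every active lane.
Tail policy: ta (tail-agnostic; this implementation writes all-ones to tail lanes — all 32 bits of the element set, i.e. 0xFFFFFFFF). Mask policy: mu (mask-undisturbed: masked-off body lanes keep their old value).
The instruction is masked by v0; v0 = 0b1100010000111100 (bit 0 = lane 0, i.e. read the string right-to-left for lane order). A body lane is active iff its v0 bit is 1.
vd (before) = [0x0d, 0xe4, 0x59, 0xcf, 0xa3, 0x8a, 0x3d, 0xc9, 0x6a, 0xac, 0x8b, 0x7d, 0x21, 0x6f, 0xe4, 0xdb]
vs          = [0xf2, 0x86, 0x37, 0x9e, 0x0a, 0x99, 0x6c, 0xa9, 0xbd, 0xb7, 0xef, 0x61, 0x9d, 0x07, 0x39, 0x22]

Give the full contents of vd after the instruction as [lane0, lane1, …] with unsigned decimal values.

VLMAX = (128 × 4) / 32 = 16 lanes
vl = min(AVL, VLMAX) = min(16, 16) = 16
[0] mask-off/keep = 0x0d
[1] mask-off/keep = 0xe4
[2] xor(0x59,0x37) = 0x6e
[3] xor(0xcf,0x9e) = 0x51
[4] xor(0xa3,0x0a) = 0xa9
[5] xor(0x8a,0x99) = 0x13
[6] mask-off/keep = 0x3d
[7] mask-off/keep = 0xc9
[8] mask-off/keep = 0x6a
[9] mask-off/keep = 0xac
[10] xor(0x8b,0xef) = 0x64
[11] mask-off/keep = 0x7d
[12] mask-off/keep = 0x21
[13] mask-off/keep = 0x6f
[14] xor(0xe4,0x39) = 0xdd
[15] xor(0xdb,0x22) = 0xf9

vd = [13, 228, 110, 81, 169, 19, 61, 201, 106, 172, 100, 125, 33, 111, 221, 249]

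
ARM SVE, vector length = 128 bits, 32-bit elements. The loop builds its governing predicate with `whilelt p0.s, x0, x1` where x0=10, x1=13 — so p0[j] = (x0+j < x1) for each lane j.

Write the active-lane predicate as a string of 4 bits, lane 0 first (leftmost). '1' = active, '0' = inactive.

predicate = 1110

lane count: 128 div 32 = 4
p0[j] = (10+j < 13); true for j=0..2 → 3 lanes set
bits (lane 0 leftmost): 1110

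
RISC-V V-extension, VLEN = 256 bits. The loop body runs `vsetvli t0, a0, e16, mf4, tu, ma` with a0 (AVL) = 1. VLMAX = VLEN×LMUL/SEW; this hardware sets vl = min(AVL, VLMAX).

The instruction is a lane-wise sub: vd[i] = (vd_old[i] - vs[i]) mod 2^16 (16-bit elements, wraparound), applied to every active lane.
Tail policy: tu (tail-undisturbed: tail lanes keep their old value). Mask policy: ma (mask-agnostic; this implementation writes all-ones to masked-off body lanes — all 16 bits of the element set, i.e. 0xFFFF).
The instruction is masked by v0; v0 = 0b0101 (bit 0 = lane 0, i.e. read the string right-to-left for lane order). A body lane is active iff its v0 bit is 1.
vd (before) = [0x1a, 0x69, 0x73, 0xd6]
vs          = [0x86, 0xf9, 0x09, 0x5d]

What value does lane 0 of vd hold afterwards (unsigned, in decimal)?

lanes per group: 256·1/4/16 = 4
vl ← min(1, 4) = 1
  i=0: sub(0x1a,0x86) → 65428
  i=1: tail/keep → 105
  i=2: tail/keep → 115
  i=3: tail/keep → 214

vd[0] = 65428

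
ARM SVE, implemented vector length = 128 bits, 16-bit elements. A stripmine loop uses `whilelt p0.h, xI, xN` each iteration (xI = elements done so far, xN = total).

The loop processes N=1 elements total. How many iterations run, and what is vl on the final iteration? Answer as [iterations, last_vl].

lane count: 128 div 16 = 8
N=1: ⌈1/8⌉ = 1 iters; last vl = 1 − 0×8 = 1

[iterations, last_vl] = [1, 1]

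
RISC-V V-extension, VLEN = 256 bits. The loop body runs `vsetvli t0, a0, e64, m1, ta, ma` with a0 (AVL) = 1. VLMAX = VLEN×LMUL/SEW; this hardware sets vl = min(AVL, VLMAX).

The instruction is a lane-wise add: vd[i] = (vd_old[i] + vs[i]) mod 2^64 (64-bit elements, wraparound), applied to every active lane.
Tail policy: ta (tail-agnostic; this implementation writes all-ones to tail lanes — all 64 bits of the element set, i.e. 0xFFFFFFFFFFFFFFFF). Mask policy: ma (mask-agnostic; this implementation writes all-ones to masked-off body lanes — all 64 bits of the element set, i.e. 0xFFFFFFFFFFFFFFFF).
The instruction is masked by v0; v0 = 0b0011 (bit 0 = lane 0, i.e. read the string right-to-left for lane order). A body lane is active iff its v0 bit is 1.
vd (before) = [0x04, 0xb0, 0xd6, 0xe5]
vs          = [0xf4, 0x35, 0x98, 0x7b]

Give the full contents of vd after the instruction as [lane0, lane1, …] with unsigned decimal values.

VLMAX = VLEN×LMUL/SEW = 256×1/64 = 4
vl = min(AVL, VLMAX) = min(1, 4) = 1
vd[0] add(0x04,0xf4) -> 0xf8
vd[1] tail/ones -> 0xffffffffffffffff
vd[2] tail/ones -> 0xffffffffffffffff
vd[3] tail/ones -> 0xffffffffffffffff

vd = [248, 18446744073709551615, 18446744073709551615, 18446744073709551615]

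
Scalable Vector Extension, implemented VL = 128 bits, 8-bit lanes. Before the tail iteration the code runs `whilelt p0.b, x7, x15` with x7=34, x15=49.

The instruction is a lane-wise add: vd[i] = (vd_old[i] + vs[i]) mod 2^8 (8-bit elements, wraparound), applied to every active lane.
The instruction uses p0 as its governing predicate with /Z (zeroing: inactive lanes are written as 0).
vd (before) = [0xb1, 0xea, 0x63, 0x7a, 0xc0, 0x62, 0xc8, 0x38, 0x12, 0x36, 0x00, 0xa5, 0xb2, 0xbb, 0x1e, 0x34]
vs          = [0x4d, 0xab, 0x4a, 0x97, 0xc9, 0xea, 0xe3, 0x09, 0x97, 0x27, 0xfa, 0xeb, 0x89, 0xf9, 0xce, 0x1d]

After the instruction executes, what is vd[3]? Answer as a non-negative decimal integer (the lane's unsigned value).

128-bit reg / 8-bit elem → 16 lanes
whilelt: lane j active iff 34+j < 49 → j < 15 → 15 active
lane  0: add(0xb1,0x4d) ⇒ 0xfe
lane  1: add(0xea,0xab) ⇒ 0x95
lane  2: add(0x63,0x4a) ⇒ 0xad
lane  3: add(0x7a,0x97) ⇒ 0x11
lane  4: add(0xc0,0xc9) ⇒ 0x89
lane  5: add(0x62,0xea) ⇒ 0x4c
lane  6: add(0xc8,0xe3) ⇒ 0xab
lane  7: add(0x38,0x09) ⇒ 0x41
lane  8: add(0x12,0x97) ⇒ 0xa9
lane  9: add(0x36,0x27) ⇒ 0x5d
lane 10: add(0x00,0xfa) ⇒ 0xfa
lane 11: add(0xa5,0xeb) ⇒ 0x90
lane 12: add(0xb2,0x89) ⇒ 0x3b
lane 13: add(0xbb,0xf9) ⇒ 0xb4
lane 14: add(0x1e,0xce) ⇒ 0xec
lane 15: tail/zero ⇒ 0x00

vd[3] = 17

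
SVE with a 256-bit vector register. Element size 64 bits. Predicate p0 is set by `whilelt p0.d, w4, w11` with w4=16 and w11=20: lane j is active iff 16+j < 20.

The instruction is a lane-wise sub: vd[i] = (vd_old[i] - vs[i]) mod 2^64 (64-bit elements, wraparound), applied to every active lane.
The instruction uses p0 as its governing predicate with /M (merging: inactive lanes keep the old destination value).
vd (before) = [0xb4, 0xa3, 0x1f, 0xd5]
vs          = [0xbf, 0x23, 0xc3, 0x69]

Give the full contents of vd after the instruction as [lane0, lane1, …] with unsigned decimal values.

vd = [18446744073709551605, 128, 18446744073709551452, 108]

256-bit reg / 64-bit elem → 4 lanes
whilelt: lane j active iff 16+j < 20 → j < 4 → 4 active
lane  0: sub(0xb4,0xbf) ⇒ 0xfffffffffffffff5
lane  1: sub(0xa3,0x23) ⇒ 0x80
lane  2: sub(0x1f,0xc3) ⇒ 0xffffffffffffff5c
lane  3: sub(0xd5,0x69) ⇒ 0x6c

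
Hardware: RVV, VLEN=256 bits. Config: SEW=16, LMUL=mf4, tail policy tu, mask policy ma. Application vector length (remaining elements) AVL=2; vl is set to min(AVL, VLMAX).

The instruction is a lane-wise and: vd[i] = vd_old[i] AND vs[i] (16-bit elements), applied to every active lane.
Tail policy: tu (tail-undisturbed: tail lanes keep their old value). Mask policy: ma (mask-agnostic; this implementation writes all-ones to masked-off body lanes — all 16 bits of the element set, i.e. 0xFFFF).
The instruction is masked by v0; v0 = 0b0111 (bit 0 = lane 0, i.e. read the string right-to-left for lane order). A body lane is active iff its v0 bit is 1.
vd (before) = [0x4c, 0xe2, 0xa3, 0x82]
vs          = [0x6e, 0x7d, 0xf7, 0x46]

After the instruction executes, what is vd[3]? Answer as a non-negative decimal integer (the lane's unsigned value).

vd[3] = 130

VLMAX = VLEN×LMUL/SEW = 256×1/4/16 = 4
vl = min(AVL, VLMAX) = min(2, 4) = 2
[0] and(0x4c,0x6e) = 0x4c
[1] and(0xe2,0x7d) = 0x60
[2] tail/keep = 0xa3
[3] tail/keep = 0x82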